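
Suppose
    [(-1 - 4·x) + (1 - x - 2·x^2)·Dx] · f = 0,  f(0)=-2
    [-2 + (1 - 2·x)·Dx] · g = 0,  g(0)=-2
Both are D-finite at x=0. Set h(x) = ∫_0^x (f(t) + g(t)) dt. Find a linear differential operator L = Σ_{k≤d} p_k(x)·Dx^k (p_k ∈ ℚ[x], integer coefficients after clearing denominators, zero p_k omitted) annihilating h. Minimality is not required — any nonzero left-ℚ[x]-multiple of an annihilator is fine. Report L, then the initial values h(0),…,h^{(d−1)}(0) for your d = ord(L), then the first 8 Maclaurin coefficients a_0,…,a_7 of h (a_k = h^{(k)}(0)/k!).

f: a_k = -2, -2, -6, -10, -22, -42, -86, -170, …
g: a_k = -2, -4, -8, -16, -32, -64, -128, -256, …
Weyl lclm of L_f,L_g ⇒ L₀ (ord ≤ 2).
Integrate: L := L₀·Dx.
L = -4·Dx + (-2 - 8·x)·Dx^2 + (1 - x - 2·x^2)·Dx^3  (order 3).
h: a_k = 0, -4, -3, -14/3, -13/2, -54/5, -53/3, -214/7, …
ICs: h(0) = 0, h′(0) = -4, h′′(0) = -6.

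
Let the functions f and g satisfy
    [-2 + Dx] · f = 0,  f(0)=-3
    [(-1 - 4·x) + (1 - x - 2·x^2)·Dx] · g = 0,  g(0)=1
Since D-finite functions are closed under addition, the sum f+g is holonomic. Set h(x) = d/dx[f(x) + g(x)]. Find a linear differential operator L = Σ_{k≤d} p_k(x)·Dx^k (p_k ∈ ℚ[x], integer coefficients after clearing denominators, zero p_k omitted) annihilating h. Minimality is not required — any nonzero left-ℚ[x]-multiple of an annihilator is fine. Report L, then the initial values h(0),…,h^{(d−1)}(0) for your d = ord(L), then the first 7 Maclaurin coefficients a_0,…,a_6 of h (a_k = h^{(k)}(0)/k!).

f: a_k = -3, -6, -6, -4, -2, -4/5, -4/15, …
g: a_k = 1, 1, 3, 5, 11, 21, 43, …
h₀=f+g: left-lcm gives L₀, ord ≤ 2.
Derive L from L₀ (diff closure).
L = (18 + 132·x + 144·x^2 + 288·x^3 + 96·x^4) + (-13 - 68·x - 94·x^2 - 112·x^3 + 40·x^4 + 32·x^5)·Dx + (2 + x + 11·x^2 - 16·x^3 - 44·x^4 - 16·x^5)·Dx^2  (order 2).
h: a_k = -5, -6, 3, 36, 101, 1282/5, 8917/15, …
ICs: h(0) = -5, h′(0) = -6.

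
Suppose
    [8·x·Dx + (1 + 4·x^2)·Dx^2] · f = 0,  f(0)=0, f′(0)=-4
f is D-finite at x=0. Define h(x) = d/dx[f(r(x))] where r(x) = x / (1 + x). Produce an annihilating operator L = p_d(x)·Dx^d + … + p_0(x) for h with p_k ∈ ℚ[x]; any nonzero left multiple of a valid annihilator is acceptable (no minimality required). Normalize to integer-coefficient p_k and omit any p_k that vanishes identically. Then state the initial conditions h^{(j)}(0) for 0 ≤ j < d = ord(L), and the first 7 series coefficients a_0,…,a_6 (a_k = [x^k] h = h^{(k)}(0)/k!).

f: a_k = 0, -4, 0, 16/3, 0, -64/5, 0, …
h₀=f(r): pull back L_f along r ⇒ L₀.
h=h₀': d/dx-closure on L₀ ⇒ L.
L = (2 + 10·x) + (1 + 2·x + 5·x^2)·Dx  (order 1).
h: a_k = -4, 8, 4, -48, 76, 88, -556, …
ICs: h(0) = -4.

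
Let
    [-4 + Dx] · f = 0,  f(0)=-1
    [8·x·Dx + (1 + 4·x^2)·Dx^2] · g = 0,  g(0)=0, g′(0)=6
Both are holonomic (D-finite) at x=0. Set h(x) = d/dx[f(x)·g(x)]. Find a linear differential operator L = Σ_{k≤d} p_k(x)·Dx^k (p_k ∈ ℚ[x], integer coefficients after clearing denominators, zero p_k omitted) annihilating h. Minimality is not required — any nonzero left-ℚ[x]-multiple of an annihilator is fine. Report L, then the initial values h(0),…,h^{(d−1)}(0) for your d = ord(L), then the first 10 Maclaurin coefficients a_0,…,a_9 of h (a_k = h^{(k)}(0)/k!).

f: a_k = -1, -4, -8, -32/3, -32/3, -128/15, -256/45, -1024/315, -512/315, -2048/2835, …
g: a_k = 0, 6, 0, -8, 0, 96/5, 0, -384/7, 0, 512/3, …
f·g: L₀ = L_f ⊗_s L_g, ord ≤ 1·2.
h₀' ⇒ L via d/dx closure of L₀.
L = (8 - 64·x + 224·x^2 - 256·x^3 + 256·x^4) + (-6 + 24·x - 88·x^2 + 96·x^3 - 128·x^4)·Dx + (1 - 2·x + 8·x^2 - 8·x^3 + 16·x^4)·Dx^2  (order 2).
h: a_k = -6, -48, -120, -128, -96, -256, -1664/5, 53248/105, 31232/35, -323584/135, …
ICs: h(0) = -6, h′(0) = -48.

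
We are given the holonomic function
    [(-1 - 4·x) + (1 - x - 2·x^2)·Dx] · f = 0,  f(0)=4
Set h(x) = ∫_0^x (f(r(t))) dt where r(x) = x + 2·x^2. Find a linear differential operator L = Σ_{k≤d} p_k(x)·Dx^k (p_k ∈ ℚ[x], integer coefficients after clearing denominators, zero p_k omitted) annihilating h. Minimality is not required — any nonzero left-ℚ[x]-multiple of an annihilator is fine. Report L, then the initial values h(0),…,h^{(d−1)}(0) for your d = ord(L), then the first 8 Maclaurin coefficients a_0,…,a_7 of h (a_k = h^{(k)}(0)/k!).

f: a_k = 4, 4, 12, 20, 44, 84, 172, 340, …
Change of var in L_f (x↦r) gives L₀.
h=∫₀ˣh₀: take L = L₀·Dx.
L = (1 + 8·x + 24·x^2 + 32·x^3)·Dx + (-1 + x + 4·x^2 + 8·x^3 + 8·x^4)·Dx^2  (order 2).
h: a_k = 0, 4, 2, 20/3, 17, 212/5, 338/3, 2228/7, …
ICs: h(0) = 0, h′(0) = 4.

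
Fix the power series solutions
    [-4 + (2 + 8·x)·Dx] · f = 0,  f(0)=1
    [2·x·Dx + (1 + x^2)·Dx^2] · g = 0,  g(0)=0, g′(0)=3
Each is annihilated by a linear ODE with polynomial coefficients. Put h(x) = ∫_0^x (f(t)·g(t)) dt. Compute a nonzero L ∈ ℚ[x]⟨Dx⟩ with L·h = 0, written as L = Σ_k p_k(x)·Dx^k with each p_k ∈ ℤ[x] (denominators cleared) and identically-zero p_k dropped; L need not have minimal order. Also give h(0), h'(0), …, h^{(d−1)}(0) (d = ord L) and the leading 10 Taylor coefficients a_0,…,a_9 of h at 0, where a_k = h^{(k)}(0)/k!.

f: a_k = 1, 2, -2, 4, -10, 28, -84, 264, -858, 2860, …
g: a_k = 0, 3, 0, -1, 0, 3/5, 0, -3/7, 0, 1/3, …
f·g: L₀ = L_f ⊗_s L_g, ord ≤ 1·2.
∫: right-multiply L₀ by Dx.
L = (12 - 4·x - 4·x^2)·Dx + (-4 - 14·x + 12·x^2 + 16·x^3)·Dx^2 + (1 + 8·x + 17·x^2 + 8·x^3 + 16·x^4)·Dx^3  (order 3).
h: a_k = 0, 0, 3/2, 2, -7/4, 2, -137/30, 58/5, -8527/280, 26794/315, …
ICs: h(0) = 0, h′(0) = 0, h′′(0) = 3.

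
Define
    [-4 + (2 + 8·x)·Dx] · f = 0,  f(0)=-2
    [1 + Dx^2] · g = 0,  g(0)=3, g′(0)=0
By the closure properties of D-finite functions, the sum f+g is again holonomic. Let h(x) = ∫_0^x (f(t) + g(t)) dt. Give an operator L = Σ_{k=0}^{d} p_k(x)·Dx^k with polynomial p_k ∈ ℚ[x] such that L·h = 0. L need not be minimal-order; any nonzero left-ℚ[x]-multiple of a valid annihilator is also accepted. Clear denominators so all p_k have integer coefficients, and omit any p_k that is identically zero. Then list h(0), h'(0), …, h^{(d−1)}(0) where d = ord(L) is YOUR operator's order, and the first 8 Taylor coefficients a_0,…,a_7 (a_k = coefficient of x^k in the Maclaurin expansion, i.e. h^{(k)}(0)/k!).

f: a_k = -2, -4, 4, -8, 20, -56, 168, -528, …
g: a_k = 3, 0, -3/2, 0, 1/8, 0, -1/240, 0, …
Sum ⇒ L₀ = lclm(L_f,L_g) in ℚ(x)⟨Dx⟩.
h=∫₀ˣh₀: take L = L₀·Dx.
L = (-26 - 16·x - 32·x^2)·Dx + (-3 - 4·x + 48·x^2 + 64·x^3)·Dx^2 + (-26 - 16·x - 32·x^2)·Dx^3 + (-3 - 4·x + 48·x^2 + 64·x^3)·Dx^4  (order 4).
h: a_k = 0, 1, -2, 5/6, -2, 161/40, -28/3, 40319/1680, …
ICs: h(0) = 0, h′(0) = 1, h′′(0) = -4, h′′′(0) = 5.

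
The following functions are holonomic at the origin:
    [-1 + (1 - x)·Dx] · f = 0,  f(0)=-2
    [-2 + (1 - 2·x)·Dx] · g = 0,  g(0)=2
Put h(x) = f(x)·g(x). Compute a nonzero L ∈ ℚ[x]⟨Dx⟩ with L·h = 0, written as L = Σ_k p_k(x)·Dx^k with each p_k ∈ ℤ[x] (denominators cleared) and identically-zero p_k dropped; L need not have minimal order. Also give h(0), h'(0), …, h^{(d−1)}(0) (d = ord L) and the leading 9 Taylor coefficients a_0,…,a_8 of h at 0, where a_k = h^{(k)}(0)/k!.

f: a_k = -2, -2, -2, -2, -2, -2, -2, -2, -2, …
g: a_k = 2, 4, 8, 16, 32, 64, 128, 256, 512, …
Sym-product of L_f,L_g gives L₀ (≤ ord 1).
L = (-3 + 4·x) + (1 - 3·x + 2·x^2)·Dx  (order 1).
h: a_k = -4, -12, -28, -60, -124, -252, -508, -1020, -2044, …
ICs: h(0) = -4.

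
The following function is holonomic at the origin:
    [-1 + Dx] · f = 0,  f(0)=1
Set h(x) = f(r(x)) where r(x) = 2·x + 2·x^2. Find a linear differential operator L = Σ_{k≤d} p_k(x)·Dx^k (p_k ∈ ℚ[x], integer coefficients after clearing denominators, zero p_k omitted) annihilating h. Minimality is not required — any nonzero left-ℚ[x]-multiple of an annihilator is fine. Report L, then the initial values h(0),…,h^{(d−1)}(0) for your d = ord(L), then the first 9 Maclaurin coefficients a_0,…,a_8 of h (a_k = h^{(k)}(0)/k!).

L = (-2 - 4·x) + Dx  (order 1).
h: a_k = 1, 2, 4, 16/3, 20/3, 104/15, 304/45, 1856/315, 1528/315, …
ICs: h(0) = 1.

f: a_k = 1, 1, 1/2, 1/6, 1/24, 1/120, 1/720, 1/5040, 1/40320, …
Substitute x→r, Dx→(1/r')Dx; clear ⇒ L₀.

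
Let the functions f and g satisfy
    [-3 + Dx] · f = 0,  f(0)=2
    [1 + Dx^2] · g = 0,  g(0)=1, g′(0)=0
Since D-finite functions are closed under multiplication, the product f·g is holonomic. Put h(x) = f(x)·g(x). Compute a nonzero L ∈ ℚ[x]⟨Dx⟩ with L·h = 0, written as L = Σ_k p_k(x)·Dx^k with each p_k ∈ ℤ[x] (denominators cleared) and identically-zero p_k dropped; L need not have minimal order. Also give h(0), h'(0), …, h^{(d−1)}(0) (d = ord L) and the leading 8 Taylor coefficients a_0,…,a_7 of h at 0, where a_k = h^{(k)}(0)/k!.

L = 10 - 6·Dx + Dx^2  (order 2).
h: a_k = 2, 6, 8, 6, 7/3, -1/5, -44/45, -83/105, …
ICs: h(0) = 2, h′(0) = 6.

f: a_k = 2, 6, 9, 9, 27/4, 81/20, 81/40, 243/280, …
g: a_k = 1, 0, -1/2, 0, 1/24, 0, -1/720, 0, …
h₀=f·g: eliminate ⇒ L₀, order ≤ 1·2.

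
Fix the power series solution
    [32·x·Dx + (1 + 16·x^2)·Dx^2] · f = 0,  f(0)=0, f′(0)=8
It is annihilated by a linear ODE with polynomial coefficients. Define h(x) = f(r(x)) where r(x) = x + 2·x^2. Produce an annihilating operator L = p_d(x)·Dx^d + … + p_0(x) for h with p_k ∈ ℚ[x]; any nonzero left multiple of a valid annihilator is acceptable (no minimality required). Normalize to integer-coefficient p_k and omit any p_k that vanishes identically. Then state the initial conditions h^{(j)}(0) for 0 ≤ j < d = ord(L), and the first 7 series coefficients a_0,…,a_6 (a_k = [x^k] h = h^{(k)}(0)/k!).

f: a_k = 0, 8, 0, -128/3, 0, 2048/5, 0, …
L₀ from L_f via x↦r, Dx↦r'^{-1}Dx.
L = (-4 + 32·x + 256·x^2 + 768·x^3 + 768·x^4)·Dx + (1 + 4·x + 16·x^2 + 128·x^3 + 320·x^4 + 256·x^5)·Dx^2  (order 2).
h: a_k = 0, 8, 16, -128/3, -256, -512/5, 11264/3, …
ICs: h(0) = 0, h′(0) = 8.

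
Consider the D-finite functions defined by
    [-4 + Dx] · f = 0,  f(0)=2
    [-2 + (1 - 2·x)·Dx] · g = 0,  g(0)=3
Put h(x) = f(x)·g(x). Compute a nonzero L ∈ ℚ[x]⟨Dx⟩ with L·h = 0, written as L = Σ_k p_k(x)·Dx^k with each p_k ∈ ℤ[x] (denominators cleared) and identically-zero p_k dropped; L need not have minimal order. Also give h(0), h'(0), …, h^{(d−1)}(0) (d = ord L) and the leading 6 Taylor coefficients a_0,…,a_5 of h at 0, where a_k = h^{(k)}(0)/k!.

f: a_k = 2, 8, 16, 64/3, 64/3, 256/15, …
g: a_k = 3, 6, 12, 24, 48, 96, …
Product ⇒ symmetric product L₀, ord ≤ 1.
L = (6 - 8·x) + (-1 + 2·x)·Dx  (order 1).
h: a_k = 6, 36, 120, 304, 672, 6976/5, …
ICs: h(0) = 6.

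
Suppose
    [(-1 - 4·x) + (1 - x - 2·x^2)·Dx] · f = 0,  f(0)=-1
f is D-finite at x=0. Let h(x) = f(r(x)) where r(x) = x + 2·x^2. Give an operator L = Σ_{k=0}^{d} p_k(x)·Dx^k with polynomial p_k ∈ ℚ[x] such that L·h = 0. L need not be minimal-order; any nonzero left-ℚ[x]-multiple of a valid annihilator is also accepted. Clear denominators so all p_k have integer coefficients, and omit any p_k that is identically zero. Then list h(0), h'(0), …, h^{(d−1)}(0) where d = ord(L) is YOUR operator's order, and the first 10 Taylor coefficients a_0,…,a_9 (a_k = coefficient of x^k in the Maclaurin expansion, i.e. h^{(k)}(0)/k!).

L = (1 + 8·x + 24·x^2 + 32·x^3) + (-1 + x + 4·x^2 + 8·x^3 + 8·x^4)·Dx  (order 1).
h: a_k = -1, -1, -5, -17, -53, -169, -557, -1793, -5797, -18777, …
ICs: h(0) = -1.

f: a_k = -1, -1, -3, -5, -11, -21, -43, -85, -171, -341, …
f∘r: x↦r, Dx↦Dx/r' in L_f ⇒ L₀.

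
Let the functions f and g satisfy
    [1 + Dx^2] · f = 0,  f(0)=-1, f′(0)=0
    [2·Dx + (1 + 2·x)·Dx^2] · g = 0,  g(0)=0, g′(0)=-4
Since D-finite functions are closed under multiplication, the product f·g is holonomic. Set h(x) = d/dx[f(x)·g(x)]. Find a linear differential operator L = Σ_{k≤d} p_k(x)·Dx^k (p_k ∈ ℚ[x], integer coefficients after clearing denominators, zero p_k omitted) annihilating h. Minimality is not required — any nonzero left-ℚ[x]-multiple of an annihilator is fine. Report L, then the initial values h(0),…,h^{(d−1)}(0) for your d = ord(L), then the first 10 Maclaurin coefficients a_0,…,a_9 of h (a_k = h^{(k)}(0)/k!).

f: a_k = -1, 0, 1/2, 0, -1/24, 0, 1/720, 0, -1/40320, 0, …
g: a_k = 0, -4, 4, -16/3, 8, -64/5, 64/3, -256/7, 64, -1024/9, …
Product ⇒ symmetric product L₀, ord ≤ 4.
Differentiate: ansatz ord ≤ ord L₀ ⇒ L.
L = (-52 - 31·x - 87·x^2 - 96·x^3 - 8·x^4 + 48·x^5 + 16·x^6) + (-33 - 98·x - 80·x^2 + 80·x^4 + 32·x^5)·Dx + (-55 - 46·x - 110·x^2 - 96·x^3 + 32·x^4 + 96·x^5 + 32·x^6)·Dx^2 + (-33 - 98·x - 80·x^2 + 80·x^4 + 32·x^5)·Dx^3 + (-3 - 15·x - 23·x^2 + 40·x^4 + 48·x^5 + 16·x^6)·Dx^4  (order 4).
h: a_k = 4, -8, 10, -24, 103/2, -105, 12763/60, -19318/45, 2903587/3360, -1750673/1008, …
ICs: h(0) = 4, h′(0) = -8, h′′(0) = 20, h′′′(0) = -144.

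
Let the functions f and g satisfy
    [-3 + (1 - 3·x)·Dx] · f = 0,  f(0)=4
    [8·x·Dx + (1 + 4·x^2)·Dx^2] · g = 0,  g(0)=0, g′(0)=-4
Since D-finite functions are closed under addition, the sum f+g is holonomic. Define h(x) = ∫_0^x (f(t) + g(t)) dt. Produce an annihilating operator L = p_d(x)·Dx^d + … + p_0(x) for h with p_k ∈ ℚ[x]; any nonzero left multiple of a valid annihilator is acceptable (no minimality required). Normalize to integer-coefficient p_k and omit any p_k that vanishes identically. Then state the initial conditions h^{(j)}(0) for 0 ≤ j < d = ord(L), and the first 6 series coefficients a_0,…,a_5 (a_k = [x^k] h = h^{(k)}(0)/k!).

f: a_k = 4, 12, 36, 108, 324, 972, …
g: a_k = 0, -4, 0, 16/3, 0, -64/5, …
h₀=f+g: left-lcm gives L₀, ord ≤ 3.
h=∫h₀ ⇒ L = L₀·Dx.
L = (-24 + 288·x + 288·x^2)·Dx^2 + (31 - 24·x + 204·x^2 + 288·x^3)·Dx^3 + (-3 + 5·x + 20·x^3 + 48·x^4)·Dx^4  (order 4).
h: a_k = 0, 4, 4, 12, 85/3, 324/5, …
ICs: h(0) = 0, h′(0) = 4, h′′(0) = 8, h′′′(0) = 72.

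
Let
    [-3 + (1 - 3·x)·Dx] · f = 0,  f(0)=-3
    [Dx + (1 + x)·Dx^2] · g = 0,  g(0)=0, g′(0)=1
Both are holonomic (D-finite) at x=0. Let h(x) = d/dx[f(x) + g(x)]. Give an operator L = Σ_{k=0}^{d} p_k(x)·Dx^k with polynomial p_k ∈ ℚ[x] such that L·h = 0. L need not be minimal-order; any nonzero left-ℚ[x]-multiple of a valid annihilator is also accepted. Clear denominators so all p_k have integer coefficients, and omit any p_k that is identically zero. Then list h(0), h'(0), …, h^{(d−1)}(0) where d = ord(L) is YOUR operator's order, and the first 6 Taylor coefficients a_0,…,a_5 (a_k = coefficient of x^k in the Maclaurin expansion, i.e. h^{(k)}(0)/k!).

L = (66 + 18·x) + (52 + 120·x + 36·x^2)·Dx + (-7 + 11·x + 27·x^2 + 9·x^3)·Dx^2  (order 2).
h: a_k = -8, -55, -242, -973, -3644, -13123, …
ICs: h(0) = -8, h′(0) = -55.

f: a_k = -3, -9, -27, -81, -243, -729, …
g: a_k = 0, 1, -1/2, 1/3, -1/4, 1/5, …
f+g: L₀ = lclm(L_f,L_g), ord ≤ 1+2.
Differentiate: ansatz ord ≤ ord L₀ ⇒ L.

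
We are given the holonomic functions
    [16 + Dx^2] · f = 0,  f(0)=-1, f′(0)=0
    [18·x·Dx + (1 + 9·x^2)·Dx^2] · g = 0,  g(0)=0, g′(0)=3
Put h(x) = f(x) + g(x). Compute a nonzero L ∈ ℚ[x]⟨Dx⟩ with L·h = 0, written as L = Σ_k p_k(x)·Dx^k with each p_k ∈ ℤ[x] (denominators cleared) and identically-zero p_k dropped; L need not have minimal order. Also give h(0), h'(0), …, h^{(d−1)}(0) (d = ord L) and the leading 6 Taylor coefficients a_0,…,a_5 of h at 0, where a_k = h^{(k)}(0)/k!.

f: a_k = -1, 0, 8, 0, -32/3, 0, …
g: a_k = 0, 3, 0, -9, 0, 243/5, …
f+g: L₀ = lclm(L_f,L_g), ord ≤ 2+2.
L = (-13248·x + 181440·x^3 + 186624·x^5)·Dx + (-16 + 6048·x^2 + 66096·x^4 + 93312·x^6)·Dx^2 + (-828·x + 11340·x^3 + 11664·x^5)·Dx^3 + (-1 + 378·x^2 + 4131·x^4 + 5832·x^6)·Dx^4  (order 4).
h: a_k = -1, 3, 8, -9, -32/3, 243/5, …
ICs: h(0) = -1, h′(0) = 3, h′′(0) = 16, h′′′(0) = -54.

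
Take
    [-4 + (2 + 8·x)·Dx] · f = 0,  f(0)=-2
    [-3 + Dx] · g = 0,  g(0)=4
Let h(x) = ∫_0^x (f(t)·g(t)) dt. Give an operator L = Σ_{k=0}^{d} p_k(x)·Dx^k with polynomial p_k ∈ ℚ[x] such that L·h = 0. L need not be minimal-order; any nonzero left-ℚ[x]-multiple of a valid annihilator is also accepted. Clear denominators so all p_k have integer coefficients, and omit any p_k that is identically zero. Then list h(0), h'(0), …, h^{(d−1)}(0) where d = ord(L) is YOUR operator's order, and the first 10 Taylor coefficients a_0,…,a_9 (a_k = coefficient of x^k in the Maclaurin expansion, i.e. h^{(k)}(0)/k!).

L = (-5 - 12·x)·Dx + (1 + 4·x)·Dx^2  (order 2).
h: a_k = 0, -8, -20, -68/3, -23, -43/5, -631/30, 459/14, -58749/560, 514669/1680, …
ICs: h(0) = 0, h′(0) = -8.

f: a_k = -2, -4, 4, -8, 20, -56, 168, -528, 1716, -5720, …
g: a_k = 4, 12, 18, 18, 27/2, 81/10, 81/20, 243/140, 729/1120, 243/1120, …
L₀ := L_f ⊗_s L_g (sym. prod.), ord ≤ 1.
h=∫₀ˣh₀: take L = L₀·Dx.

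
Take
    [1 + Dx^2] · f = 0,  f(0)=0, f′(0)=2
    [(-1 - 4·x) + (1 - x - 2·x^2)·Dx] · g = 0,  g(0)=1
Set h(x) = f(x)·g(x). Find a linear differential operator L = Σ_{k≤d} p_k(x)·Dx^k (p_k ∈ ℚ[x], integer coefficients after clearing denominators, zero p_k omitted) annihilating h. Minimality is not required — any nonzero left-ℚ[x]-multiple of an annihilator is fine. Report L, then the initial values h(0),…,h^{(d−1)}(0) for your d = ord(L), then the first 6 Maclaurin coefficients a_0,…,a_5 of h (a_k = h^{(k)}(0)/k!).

L = (3 + x + 2·x^2) + (2 + 8·x)·Dx + (-1 + x + 2·x^2)·Dx^2  (order 2).
h: a_k = 0, 2, 2, 17/3, 29/3, 1261/60, …
ICs: h(0) = 0, h′(0) = 2.

f: a_k = 0, 2, 0, -1/3, 0, 1/60, …
g: a_k = 1, 1, 3, 5, 11, 21, …
f·g: L₀ = L_f ⊗_s L_g, ord ≤ 2·1.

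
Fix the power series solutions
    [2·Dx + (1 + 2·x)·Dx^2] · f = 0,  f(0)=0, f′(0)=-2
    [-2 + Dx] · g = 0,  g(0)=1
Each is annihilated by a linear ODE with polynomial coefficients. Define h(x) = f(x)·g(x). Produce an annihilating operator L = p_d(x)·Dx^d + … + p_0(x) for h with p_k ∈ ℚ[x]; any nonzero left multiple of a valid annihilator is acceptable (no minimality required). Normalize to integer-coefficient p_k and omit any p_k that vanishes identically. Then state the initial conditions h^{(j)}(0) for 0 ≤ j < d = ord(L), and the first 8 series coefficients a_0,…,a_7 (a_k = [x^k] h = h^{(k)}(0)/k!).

f: a_k = 0, -2, 2, -8/3, 4, -32/5, 32/3, -128/7, …
g: a_k = 1, 2, 2, 4/3, 2/3, 4/15, 4/45, 8/315, …
Sym-product of L_f,L_g gives L₀ (≤ ord 2).
L = 8·x + (-2 - 8·x)·Dx + (1 + 2·x)·Dx^2  (order 2).
h: a_k = 0, -2, -2, -8/3, 0, -12/5, 28/9, -368/63, …
ICs: h(0) = 0, h′(0) = -2.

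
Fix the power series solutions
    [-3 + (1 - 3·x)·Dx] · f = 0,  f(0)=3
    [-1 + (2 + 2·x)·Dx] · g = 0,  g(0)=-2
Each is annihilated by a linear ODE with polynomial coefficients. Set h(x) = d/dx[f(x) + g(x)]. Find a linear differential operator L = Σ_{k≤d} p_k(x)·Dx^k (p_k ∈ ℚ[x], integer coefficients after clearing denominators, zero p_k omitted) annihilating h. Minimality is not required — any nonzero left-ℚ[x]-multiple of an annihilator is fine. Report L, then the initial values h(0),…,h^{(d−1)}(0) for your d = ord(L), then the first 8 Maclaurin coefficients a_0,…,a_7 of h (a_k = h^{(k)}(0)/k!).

f: a_k = 3, 9, 27, 81, 243, 729, 2187, 6561, …
g: a_k = -2, -1, 1/4, -1/8, 5/64, -7/128, 21/512, -33/1024, …
Sum ⇒ L₀ = lclm(L_f,L_g) in ℚ(x)⟨Dx⟩.
h=h₀': d/dx-closure on L₀ ⇒ L.
L = (-126 - 54·x) + (-213 - 450·x - 189·x^2)·Dx + (26 - 34·x - 114·x^2 - 54·x^3)·Dx^2  (order 2).
h: a_k = 8, 109/2, 1941/8, 15557/16, 466525/128, 3359295/256, 47029017/1024, 322486701/2048, …
ICs: h(0) = 8, h′(0) = 109/2.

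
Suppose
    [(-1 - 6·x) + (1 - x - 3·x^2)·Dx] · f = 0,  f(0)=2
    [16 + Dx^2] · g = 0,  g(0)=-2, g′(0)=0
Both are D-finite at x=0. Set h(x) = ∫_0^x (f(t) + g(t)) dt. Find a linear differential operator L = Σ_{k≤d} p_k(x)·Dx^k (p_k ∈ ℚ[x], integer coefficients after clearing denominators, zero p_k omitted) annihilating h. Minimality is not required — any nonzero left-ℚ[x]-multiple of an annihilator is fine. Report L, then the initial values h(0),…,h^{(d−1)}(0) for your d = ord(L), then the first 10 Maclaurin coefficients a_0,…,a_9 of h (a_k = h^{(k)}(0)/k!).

L = (464 + 2816·x + 416·x^2 + 2112·x^3 + 5760·x^4 + 6912·x^5)·Dx + (-192 + 304·x + 672·x^2 - 1312·x^3 - 1008·x^4 + 3456·x^5 + 3456·x^6)·Dx^2 + (29 + 176·x + 26·x^2 + 132·x^3 + 360·x^4 + 432·x^5)·Dx^3 + (-12 + 19·x + 42·x^2 - 82·x^3 - 63·x^4 + 216·x^5 + 216·x^6)·Dx^4  (order 4).
h: a_k = 0, 0, 1, 8, 7/2, 10/3, 40/3, 9242/315, 217/4, 319016/2835, …
ICs: h(0) = 0, h′(0) = 0, h′′(0) = 2, h′′′(0) = 48.

f: a_k = 2, 2, 8, 14, 38, 80, 194, 434, 1016, 2318, …
g: a_k = -2, 0, 16, 0, -64/3, 0, 512/45, 0, -1024/315, 0, …
Weyl lclm of L_f,L_g ⇒ L₀ (ord ≤ 3).
h=∫h₀ ⇒ L = L₀·Dx.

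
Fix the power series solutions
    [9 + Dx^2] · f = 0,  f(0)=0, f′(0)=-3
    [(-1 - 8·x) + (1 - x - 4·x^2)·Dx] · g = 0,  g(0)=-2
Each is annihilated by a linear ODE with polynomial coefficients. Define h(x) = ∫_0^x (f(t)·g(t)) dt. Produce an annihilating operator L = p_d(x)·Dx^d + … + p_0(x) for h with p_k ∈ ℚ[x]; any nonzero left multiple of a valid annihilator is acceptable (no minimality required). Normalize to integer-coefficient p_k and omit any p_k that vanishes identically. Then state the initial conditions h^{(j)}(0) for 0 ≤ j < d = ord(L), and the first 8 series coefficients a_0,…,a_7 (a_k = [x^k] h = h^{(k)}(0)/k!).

f: a_k = 0, -3, 0, 9/2, 0, -81/40, 0, 243/560, …
g: a_k = -2, -2, -10, -18, -58, -130, -362, -882, …
f·g: L₀ = L_f ⊗_s L_g, ord ≤ 2·1.
h=∫h₀ ⇒ L = L₀·Dx.
L = (-1 + 9·x + 36·x^2)·Dx + (2 + 16·x)·Dx^2 + (-1 + x + 4·x^2)·Dx^3  (order 3).
h: a_k = 0, 0, 3, 2, 21/4, 9, 887/40, 6261/140, …
ICs: h(0) = 0, h′(0) = 0, h′′(0) = 6.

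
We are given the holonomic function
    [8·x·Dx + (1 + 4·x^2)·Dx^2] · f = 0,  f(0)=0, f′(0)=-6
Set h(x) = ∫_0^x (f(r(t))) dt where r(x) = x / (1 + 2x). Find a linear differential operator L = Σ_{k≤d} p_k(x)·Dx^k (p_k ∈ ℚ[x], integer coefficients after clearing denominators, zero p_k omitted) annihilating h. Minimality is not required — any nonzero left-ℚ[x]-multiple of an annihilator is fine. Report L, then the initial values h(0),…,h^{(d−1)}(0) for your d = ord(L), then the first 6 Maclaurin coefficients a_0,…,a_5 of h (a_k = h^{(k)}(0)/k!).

f: a_k = 0, -6, 0, 8, 0, -96/5, …
L₀ from L_f via x↦r, Dx↦r'^{-1}Dx.
h=∫₀ˣh₀: take L = L₀·Dx.
L = (4 + 16·x)·Dx^2 + (1 + 4·x + 8·x^2)·Dx^3  (order 3).
h: a_k = 0, 0, -3, 4, -4, 0, …
ICs: h(0) = 0, h′(0) = 0, h′′(0) = -6.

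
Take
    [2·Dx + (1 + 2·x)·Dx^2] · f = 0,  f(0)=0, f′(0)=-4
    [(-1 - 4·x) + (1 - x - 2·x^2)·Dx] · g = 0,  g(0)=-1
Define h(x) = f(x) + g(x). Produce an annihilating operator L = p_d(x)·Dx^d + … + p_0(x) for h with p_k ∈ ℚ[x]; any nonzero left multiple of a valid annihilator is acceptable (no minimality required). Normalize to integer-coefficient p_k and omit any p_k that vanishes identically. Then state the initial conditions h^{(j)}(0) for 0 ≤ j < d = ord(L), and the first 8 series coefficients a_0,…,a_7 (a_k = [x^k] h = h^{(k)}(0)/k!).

f: a_k = 0, -4, 4, -16/3, 8, -64/5, 64/3, -256/7, …
g: a_k = -1, -1, -3, -5, -11, -21, -43, -85, …
h₀=f+g: left-lcm gives L₀, ord ≤ 3.
L = (-54 - 228·x - 432·x^2 - 288·x^3 - 192·x^4)·Dx + (-11 - 124·x - 464·x^2 - 704·x^3 - 592·x^4 - 320·x^5)·Dx^2 + (4 + 19·x + 17·x^2 - 42·x^3 - 116·x^4 - 136·x^5 - 64·x^6)·Dx^3  (order 3).
h: a_k = -1, -5, 1, -31/3, -3, -169/5, -65/3, -851/7, …
ICs: h(0) = -1, h′(0) = -5, h′′(0) = 2.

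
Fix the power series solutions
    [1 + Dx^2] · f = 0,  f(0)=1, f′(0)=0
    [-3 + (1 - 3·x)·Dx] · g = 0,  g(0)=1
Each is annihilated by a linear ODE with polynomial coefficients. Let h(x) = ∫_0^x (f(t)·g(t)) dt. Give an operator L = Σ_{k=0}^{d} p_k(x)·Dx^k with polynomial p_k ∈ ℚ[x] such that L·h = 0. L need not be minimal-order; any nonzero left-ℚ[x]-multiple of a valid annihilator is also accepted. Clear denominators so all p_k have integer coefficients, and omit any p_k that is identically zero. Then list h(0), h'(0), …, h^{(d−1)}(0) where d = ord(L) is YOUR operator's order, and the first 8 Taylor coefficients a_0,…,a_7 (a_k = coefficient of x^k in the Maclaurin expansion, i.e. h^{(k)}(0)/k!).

f: a_k = 1, 0, -1/2, 0, 1/24, 0, -1/720, 0, …
g: a_k = 1, 3, 9, 27, 81, 243, 729, 2187, …
f·g: L₀ = L_f ⊗_s L_g, ord ≤ 2·1.
Integrate: L := L₀·Dx.
L = (-1 + 3·x)·Dx + 6·Dx^2 + (-1 + 3·x)·Dx^3  (order 3).
h: a_k = 0, 1, 3/2, 17/6, 51/8, 1837/120, 1837/48, 495989/5040, …
ICs: h(0) = 0, h′(0) = 1, h′′(0) = 3.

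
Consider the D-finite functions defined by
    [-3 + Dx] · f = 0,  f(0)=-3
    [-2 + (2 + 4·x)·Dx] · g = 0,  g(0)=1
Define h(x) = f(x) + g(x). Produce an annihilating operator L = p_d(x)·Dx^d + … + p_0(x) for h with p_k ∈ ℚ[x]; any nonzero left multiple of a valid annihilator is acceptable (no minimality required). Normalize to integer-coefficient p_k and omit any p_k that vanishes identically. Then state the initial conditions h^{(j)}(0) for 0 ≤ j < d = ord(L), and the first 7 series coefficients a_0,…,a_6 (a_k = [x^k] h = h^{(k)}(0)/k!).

f: a_k = -3, -9, -27/2, -27/2, -81/8, -243/40, -243/80, …
g: a_k = 1, 1, -1/2, 1/2, -5/8, 7/8, -21/16, …
f+g: L₀ = lclm(L_f,L_g), ord ≤ 1+1.
L = (12 + 18·x) + (-10 - 36·x - 36·x^2)·Dx + (2 + 10·x + 12·x^2)·Dx^2  (order 2).
h: a_k = -2, -8, -14, -13, -43/4, -26/5, -87/20, …
ICs: h(0) = -2, h′(0) = -8.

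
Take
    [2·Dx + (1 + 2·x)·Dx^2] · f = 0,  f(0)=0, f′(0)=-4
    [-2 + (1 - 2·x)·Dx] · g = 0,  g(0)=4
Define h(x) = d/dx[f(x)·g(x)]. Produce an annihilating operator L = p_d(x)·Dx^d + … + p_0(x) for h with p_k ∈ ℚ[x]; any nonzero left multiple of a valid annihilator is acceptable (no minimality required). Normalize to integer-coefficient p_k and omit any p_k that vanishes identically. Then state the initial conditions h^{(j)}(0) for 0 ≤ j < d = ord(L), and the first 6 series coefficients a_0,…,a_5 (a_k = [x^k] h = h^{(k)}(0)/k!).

f: a_k = 0, -4, 4, -16/3, 8, -64/5, …
g: a_k = 4, 8, 16, 32, 64, 128, …
L₀ := L_f ⊗_s L_g (sym. prod.), ord ≤ 2.
h₀' ⇒ L via d/dx closure of L₀.
L = 16 + (2 + 20·x)·Dx + (-1 + 4·x^2)·Dx^2  (order 2).
h: a_k = -16, -32, -160, -896/3, -3008/3, -9472/5, …
ICs: h(0) = -16, h′(0) = -32.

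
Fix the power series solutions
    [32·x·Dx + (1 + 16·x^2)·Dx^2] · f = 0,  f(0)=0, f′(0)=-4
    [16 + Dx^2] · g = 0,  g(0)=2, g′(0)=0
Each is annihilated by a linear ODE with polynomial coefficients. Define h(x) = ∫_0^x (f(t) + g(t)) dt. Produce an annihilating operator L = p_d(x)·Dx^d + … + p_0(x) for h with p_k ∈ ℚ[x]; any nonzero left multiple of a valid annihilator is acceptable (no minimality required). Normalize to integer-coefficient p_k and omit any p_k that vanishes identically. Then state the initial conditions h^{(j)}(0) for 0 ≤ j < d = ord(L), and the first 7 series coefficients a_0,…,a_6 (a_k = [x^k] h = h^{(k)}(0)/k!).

L = (-5632·x + 114688·x^3 + 131072·x^5)·Dx^2 + (-16 + 1792·x^2 + 36864·x^4 + 65536·x^6)·Dx^3 + (-352·x + 7168·x^3 + 8192·x^5)·Dx^4 + (-1 + 112·x^2 + 2304·x^4 + 4096·x^6)·Dx^5  (order 5).
h: a_k = 0, 2, -2, -16/3, 16/3, 64/15, -512/15, …
ICs: h(0) = 0, h′(0) = 2, h′′(0) = -4, h′′′(0) = -32, h′′′′(0) = 128.

f: a_k = 0, -4, 0, 64/3, 0, -1024/5, 0, …
g: a_k = 2, 0, -16, 0, 64/3, 0, -512/45, …
Weyl lclm of L_f,L_g ⇒ L₀ (ord ≤ 4).
h=∫h₀ ⇒ L = L₀·Dx.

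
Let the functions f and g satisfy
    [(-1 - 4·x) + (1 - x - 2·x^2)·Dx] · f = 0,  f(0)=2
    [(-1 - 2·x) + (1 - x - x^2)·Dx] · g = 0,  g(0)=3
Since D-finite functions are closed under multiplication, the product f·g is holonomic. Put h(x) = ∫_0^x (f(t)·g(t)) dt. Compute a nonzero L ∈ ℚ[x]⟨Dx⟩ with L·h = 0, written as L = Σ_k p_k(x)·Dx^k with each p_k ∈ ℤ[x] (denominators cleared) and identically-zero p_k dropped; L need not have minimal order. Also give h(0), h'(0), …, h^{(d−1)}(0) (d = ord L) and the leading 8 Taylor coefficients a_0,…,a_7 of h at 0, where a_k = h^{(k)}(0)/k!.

f: a_k = 2, 2, 6, 10, 22, 42, 86, 170, …
g: a_k = 3, 3, 6, 9, 15, 24, 39, 63, …
L₀ := L_f ⊗_s L_g (sym. prod.), ord ≤ 1.
h=∫₀ˣh₀: take L = L₀·Dx.
L = (-2 - 4·x + 9·x^2 + 8·x^3)·Dx + (1 - 2·x - 2·x^2 + 3·x^3 + 2·x^4)·Dx^2  (order 2).
h: a_k = 0, 6, 6, 12, 39/2, 36, 64, 822/7, …
ICs: h(0) = 0, h′(0) = 6.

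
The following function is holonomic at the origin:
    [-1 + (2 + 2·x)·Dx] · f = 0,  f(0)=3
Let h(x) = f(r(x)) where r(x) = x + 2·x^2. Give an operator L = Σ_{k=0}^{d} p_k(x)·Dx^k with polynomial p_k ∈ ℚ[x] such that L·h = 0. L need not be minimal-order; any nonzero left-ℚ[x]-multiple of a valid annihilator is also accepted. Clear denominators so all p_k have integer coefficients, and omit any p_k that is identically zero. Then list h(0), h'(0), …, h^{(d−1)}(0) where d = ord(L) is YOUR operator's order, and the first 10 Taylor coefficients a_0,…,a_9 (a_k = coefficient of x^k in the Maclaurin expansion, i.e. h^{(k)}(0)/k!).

f: a_k = 3, 3/2, -3/8, 3/16, -15/128, 21/256, -63/1024, 99/2048, -1287/32768, 2145/65536, …
f∘r: x↦r, Dx↦Dx/r' in L_f ⇒ L₀.
L = (-1 - 4·x) + (2 + 2·x + 4·x^2)·Dx  (order 1).
h: a_k = 3, 3/2, 21/8, -21/16, -63/128, 357/256, -567/1024, -2373/2048, 53529/32768, 12033/65536, …
ICs: h(0) = 3.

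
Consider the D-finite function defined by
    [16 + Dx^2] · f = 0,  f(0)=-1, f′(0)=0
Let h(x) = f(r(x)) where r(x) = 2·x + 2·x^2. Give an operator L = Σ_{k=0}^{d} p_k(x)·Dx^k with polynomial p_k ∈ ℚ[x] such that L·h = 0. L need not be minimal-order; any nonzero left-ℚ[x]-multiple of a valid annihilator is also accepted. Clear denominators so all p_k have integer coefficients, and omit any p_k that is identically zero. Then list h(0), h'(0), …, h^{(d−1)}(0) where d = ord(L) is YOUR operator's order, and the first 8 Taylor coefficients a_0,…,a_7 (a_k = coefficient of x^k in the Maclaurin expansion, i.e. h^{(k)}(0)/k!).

L = (64 + 384·x + 768·x^2 + 512·x^3) - 2·Dx + (1 + 2·x)·Dx^2  (order 2).
h: a_k = -1, 0, 32, 64, -416/3, -2048/3, -29696/45, 22528/15, …
ICs: h(0) = -1, h′(0) = 0.

f: a_k = -1, 0, 8, 0, -32/3, 0, 256/45, 0, …
Change of var in L_f (x↦r) gives L₀.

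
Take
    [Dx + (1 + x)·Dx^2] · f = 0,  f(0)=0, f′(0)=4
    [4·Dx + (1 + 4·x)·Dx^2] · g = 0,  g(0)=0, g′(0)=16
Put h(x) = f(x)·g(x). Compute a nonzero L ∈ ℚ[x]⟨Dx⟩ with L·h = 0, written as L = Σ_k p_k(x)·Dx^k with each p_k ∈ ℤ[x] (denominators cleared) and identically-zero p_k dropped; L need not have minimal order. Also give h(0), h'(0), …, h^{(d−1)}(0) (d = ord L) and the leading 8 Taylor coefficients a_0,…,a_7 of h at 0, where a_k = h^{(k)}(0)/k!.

L = (136 + 320·x + 256·x^2)·Dx + (290 + 1464·x + 2400·x^2 + 1280·x^3)·Dx^2 + (92 + 740·x + 1992·x^2 + 2240·x^3 + 896·x^4)·Dx^3 + (5 + 58·x + 245·x^2 + 464·x^3 + 400·x^4 + 128·x^5)·Dx^4  (order 4).
h: a_k = 0, 0, 64, -160, 1280/3, -3760/3, 177632/45, -13024, …
ICs: h(0) = 0, h′(0) = 0, h′′(0) = 128, h′′′(0) = -960.

f: a_k = 0, 4, -2, 4/3, -1, 4/5, -2/3, 4/7, …
g: a_k = 0, 16, -32, 256/3, -256, 4096/5, -8192/3, 65536/7, …
h₀=f·g: eliminate ⇒ L₀, order ≤ 2·2.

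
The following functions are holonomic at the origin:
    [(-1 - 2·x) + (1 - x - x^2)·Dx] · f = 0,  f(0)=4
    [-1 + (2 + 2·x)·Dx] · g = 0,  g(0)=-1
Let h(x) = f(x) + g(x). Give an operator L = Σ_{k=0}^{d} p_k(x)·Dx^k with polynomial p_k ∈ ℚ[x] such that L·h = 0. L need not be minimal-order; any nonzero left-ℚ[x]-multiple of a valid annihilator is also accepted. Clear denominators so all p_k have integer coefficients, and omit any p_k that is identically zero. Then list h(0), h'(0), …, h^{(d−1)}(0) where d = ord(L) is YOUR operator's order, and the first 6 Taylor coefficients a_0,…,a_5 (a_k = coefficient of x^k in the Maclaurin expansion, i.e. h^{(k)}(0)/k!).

L = (-9 - 21·x - 21·x^2 - 10·x^3) + (17 + 54·x + 87·x^2 + 74·x^3 + 25·x^4)·Dx + (-2 - 14·x - 6·x^2 + 30·x^3 + 34·x^4 + 10·x^5)·Dx^2  (order 2).
h: a_k = 3, 7/2, 65/8, 191/16, 2565/128, 8185/256, …
ICs: h(0) = 3, h′(0) = 7/2.

f: a_k = 4, 4, 8, 12, 20, 32, …
g: a_k = -1, -1/2, 1/8, -1/16, 5/128, -7/256, …
Weyl lclm of L_f,L_g ⇒ L₀ (ord ≤ 2).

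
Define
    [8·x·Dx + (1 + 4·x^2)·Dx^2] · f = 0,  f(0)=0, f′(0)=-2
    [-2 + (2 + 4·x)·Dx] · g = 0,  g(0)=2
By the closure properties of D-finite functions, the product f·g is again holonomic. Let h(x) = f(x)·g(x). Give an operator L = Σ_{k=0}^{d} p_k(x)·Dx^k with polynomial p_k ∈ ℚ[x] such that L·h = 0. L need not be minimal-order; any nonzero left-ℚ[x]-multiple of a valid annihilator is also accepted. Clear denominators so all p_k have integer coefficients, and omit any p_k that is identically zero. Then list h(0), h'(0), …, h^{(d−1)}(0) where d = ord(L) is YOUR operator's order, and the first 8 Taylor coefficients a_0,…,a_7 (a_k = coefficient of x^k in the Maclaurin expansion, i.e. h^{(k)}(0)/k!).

f: a_k = 0, -2, 0, 8/3, 0, -32/5, 0, 128/7, …
g: a_k = 2, 2, -1, 1, -5/4, 7/4, -21/8, 33/8, …
h₀=f·g: eliminate ⇒ L₀, order ≤ 2·1.
L = (3 - 8·x - 4·x^2) + (-2 + 4·x + 24·x^2 + 16·x^3)·Dx + (1 + 4·x + 8·x^2 + 16·x^3 + 16·x^4)·Dx^2  (order 2).
h: a_k = 0, -4, -4, 22/3, 10/3, -389/30, -409/30, 18853/420, …
ICs: h(0) = 0, h′(0) = -4.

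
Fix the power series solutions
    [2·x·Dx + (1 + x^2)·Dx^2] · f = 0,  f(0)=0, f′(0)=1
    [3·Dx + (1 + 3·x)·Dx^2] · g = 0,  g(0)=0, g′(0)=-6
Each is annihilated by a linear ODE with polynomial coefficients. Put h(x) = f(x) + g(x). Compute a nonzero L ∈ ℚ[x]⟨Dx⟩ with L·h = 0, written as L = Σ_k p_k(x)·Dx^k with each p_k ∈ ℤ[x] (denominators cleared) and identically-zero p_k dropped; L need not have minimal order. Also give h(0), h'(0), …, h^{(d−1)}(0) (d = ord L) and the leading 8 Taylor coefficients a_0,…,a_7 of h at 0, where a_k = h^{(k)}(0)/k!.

f: a_k = 0, 1, 0, -1/3, 0, 1/5, 0, -1/7, …
g: a_k = 0, -6, 9, -18, 81/2, -486/5, 243, -4374/7, …
L₀ := lclm(L_f,L_g); ord L₀ ≤ 2+2.
L = (-6 - 54·x + 18·x^2 + 18·x^3)·Dx + (-20 - 12·x - 48·x^2 + 36·x^3 + 36·x^4)·Dx^2 + (-3 - 7·x + 6·x^2 + 2·x^3 + 9·x^4 + 9·x^5)·Dx^3  (order 3).
h: a_k = 0, -5, 9, -55/3, 81/2, -97, 243, -625, …
ICs: h(0) = 0, h′(0) = -5, h′′(0) = 18.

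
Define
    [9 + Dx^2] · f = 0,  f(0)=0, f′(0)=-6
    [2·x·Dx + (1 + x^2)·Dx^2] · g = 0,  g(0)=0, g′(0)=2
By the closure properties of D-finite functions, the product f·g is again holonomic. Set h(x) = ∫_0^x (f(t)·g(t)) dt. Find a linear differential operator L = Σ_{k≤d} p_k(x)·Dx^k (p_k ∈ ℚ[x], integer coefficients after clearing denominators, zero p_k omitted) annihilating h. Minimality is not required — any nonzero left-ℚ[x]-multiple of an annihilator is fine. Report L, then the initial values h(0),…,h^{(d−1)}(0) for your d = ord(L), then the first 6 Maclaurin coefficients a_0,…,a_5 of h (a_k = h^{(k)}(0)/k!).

L = (1170 + 3834·x^2 + 4779·x^4 + 2916·x^6 + 729·x^8)·Dx + (396·x + 1044·x^3 + 972·x^5 + 324·x^7)·Dx^2 + (220 + 768·x^2 + 1026·x^4 + 648·x^6 + 162·x^8)·Dx^3 + (44·x + 116·x^3 + 108·x^5 + 36·x^7)·Dx^4 + (10 + 38·x^2 + 55·x^4 + 36·x^6 + 9·x^8)·Dx^5  (order 5).
h: a_k = 0, 0, 0, -4, 0, 22/5, …
ICs: h(0) = 0, h′(0) = 0, h′′(0) = 0, h′′′(0) = -24, h′′′′(0) = 0.

f: a_k = 0, -6, 0, 9, 0, -81/20, …
g: a_k = 0, 2, 0, -2/3, 0, 2/5, …
f·g: L₀ = L_f ⊗_s L_g, ord ≤ 2·2.
∫: right-multiply L₀ by Dx.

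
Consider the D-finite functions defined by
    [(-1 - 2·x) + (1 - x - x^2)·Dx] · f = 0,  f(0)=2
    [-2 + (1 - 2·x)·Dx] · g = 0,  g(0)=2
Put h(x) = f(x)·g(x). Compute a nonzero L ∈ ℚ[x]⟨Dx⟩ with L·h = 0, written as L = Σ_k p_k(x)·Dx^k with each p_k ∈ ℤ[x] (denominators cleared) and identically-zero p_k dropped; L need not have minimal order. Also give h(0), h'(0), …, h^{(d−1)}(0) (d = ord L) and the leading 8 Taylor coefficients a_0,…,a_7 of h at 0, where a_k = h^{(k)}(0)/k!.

L = (-3 + 2·x + 6·x^2) + (1 - 3·x + x^2 + 2·x^3)·Dx  (order 1).
h: a_k = 4, 12, 32, 76, 172, 376, 804, 1692, …
ICs: h(0) = 4.

f: a_k = 2, 2, 4, 6, 10, 16, 26, 42, …
g: a_k = 2, 4, 8, 16, 32, 64, 128, 256, …
Product ⇒ symmetric product L₀, ord ≤ 1.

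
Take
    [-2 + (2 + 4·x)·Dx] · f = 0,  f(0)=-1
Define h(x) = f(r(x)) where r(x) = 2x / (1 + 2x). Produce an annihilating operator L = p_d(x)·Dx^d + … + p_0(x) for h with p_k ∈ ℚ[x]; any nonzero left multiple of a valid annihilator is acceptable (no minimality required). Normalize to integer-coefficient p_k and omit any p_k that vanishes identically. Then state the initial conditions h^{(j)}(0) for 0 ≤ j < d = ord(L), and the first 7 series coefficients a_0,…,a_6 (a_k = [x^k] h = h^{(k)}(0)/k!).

L = -2 + (1 + 8·x + 12·x^2)·Dx  (order 1).
h: a_k = -1, -2, 6, -20, 74, -300, 1308, …
ICs: h(0) = -1.

f: a_k = -1, -1, 1/2, -1/2, 5/8, -7/8, 21/16, …
Change of var in L_f (x↦r) gives L₀.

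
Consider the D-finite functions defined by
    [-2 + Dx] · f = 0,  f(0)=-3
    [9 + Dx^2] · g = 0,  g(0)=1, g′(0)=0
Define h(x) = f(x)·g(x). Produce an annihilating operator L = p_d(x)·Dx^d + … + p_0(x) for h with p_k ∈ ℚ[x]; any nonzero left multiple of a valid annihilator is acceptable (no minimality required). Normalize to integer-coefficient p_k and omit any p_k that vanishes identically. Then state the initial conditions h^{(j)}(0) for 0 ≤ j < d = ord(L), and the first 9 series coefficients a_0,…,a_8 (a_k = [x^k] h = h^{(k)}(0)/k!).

L = 13 - 4·Dx + Dx^2  (order 2).
h: a_k = -3, -6, 15/2, 23, 119/8, -61/20, -407/48, -3277/840, 239/13440, …
ICs: h(0) = -3, h′(0) = -6.

f: a_k = -3, -6, -6, -4, -2, -4/5, -4/15, -8/105, -2/105, …
g: a_k = 1, 0, -9/2, 0, 27/8, 0, -81/80, 0, 729/4480, …
Product ⇒ symmetric product L₀, ord ≤ 2.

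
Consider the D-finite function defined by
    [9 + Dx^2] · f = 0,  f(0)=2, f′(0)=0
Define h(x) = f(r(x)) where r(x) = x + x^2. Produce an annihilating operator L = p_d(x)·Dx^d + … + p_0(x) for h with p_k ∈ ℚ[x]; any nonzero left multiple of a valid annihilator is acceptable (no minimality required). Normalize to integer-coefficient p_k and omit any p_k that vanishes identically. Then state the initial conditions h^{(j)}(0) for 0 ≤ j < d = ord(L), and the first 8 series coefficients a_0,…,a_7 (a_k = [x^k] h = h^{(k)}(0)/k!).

f: a_k = 2, 0, -9, 0, 27/4, 0, -81/40, 0, …
Change of var in L_f (x↦r) gives L₀.
L = (9 + 54·x + 108·x^2 + 72·x^3) - 2·Dx + (1 + 2·x)·Dx^2  (order 2).
h: a_k = 2, 0, -9, -18, -9/4, 27, 1539/40, 297/20, …
ICs: h(0) = 2, h′(0) = 0.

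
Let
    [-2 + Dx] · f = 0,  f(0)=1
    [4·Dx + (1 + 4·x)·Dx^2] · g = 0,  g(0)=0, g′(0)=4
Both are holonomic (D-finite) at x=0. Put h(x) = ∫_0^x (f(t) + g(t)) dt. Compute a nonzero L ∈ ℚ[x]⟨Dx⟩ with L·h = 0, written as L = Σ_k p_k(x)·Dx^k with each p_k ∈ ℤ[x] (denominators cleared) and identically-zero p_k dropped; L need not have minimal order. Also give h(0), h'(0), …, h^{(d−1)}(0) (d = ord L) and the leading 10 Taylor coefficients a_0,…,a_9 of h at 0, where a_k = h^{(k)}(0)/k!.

f: a_k = 1, 2, 2, 4/3, 2/3, 4/15, 4/45, 8/315, 2/315, 4/2835, …
g: a_k = 0, 4, -8, 64/3, -64, 1024/5, -2048/3, 16384/7, -8192, 262144/9, …
Weyl lclm of L_f,L_g ⇒ L₀ (ord ≤ 3).
∫: right-multiply L₀ by Dx.
L = (-40 - 32·x)·Dx^2 + (14 - 16·x - 32·x^2)·Dx^3 + (3 + 16·x + 16·x^2)·Dx^4  (order 4).
h: a_k = 0, 1, 3, -2, 17/3, -38/3, 1538/45, -4388/45, 92161/315, -2580478/2835, …
ICs: h(0) = 0, h′(0) = 1, h′′(0) = 6, h′′′(0) = -12.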